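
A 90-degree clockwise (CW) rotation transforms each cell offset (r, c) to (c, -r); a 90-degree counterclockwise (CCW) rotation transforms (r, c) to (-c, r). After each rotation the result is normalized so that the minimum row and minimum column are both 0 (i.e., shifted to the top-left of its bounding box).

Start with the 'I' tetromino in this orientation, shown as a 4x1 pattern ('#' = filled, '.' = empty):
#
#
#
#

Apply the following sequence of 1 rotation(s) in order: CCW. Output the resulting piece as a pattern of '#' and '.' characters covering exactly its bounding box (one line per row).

Start:
#
#
#
#
After rotation 1 (CCW):
####

Answer: ####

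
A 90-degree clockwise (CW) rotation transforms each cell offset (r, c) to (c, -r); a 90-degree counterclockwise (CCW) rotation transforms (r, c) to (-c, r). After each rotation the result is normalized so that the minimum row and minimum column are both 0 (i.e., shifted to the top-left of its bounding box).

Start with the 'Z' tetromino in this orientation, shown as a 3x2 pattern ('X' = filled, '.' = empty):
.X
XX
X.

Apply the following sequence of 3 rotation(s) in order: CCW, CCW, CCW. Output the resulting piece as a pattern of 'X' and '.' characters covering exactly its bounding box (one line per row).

Answer: XX.
.XX

Derivation:
Start:
.X
XX
X.
After rotation 1 (CCW):
XX.
.XX
After rotation 2 (CCW):
.X
XX
X.
After rotation 3 (CCW):
XX.
.XX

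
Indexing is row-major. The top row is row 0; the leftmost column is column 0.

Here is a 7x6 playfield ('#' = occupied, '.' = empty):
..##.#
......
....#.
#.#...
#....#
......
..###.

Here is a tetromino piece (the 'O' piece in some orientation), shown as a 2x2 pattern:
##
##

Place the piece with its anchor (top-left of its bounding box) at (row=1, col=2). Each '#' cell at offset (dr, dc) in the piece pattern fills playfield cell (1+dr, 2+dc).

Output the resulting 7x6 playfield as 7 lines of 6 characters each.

Fill (1+0,2+0) = (1,2)
Fill (1+0,2+1) = (1,3)
Fill (1+1,2+0) = (2,2)
Fill (1+1,2+1) = (2,3)

Answer: ..##.#
..##..
..###.
#.#...
#....#
......
..###.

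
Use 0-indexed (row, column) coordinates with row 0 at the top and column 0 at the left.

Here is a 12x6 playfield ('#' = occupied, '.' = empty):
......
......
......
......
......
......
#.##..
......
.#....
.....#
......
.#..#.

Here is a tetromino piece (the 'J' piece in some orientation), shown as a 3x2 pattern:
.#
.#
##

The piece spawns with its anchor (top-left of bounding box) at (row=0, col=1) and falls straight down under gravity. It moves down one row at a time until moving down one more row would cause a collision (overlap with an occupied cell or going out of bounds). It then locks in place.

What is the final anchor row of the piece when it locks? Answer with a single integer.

Spawn at (row=0, col=1). Try each row:
  row 0: fits
  row 1: fits
  row 2: fits
  row 3: fits
  row 4: blocked -> lock at row 3

Answer: 3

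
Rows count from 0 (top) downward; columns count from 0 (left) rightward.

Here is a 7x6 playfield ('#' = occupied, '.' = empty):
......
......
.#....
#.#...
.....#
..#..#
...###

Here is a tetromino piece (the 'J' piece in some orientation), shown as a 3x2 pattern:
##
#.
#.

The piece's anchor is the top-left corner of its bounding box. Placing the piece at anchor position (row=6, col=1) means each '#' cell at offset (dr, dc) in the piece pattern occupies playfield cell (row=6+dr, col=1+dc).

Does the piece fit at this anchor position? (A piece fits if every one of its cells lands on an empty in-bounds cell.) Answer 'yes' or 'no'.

Check each piece cell at anchor (6, 1):
  offset (0,0) -> (6,1): empty -> OK
  offset (0,1) -> (6,2): empty -> OK
  offset (1,0) -> (7,1): out of bounds -> FAIL
  offset (2,0) -> (8,1): out of bounds -> FAIL
All cells valid: no

Answer: no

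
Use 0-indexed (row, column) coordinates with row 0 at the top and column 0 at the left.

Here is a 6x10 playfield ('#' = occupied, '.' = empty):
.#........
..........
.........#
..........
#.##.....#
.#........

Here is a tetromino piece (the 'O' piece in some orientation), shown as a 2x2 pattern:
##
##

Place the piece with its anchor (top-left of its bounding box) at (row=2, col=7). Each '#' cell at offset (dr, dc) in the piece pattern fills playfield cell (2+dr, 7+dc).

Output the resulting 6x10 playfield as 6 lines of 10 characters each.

Answer: .#........
..........
.......###
.......##.
#.##.....#
.#........

Derivation:
Fill (2+0,7+0) = (2,7)
Fill (2+0,7+1) = (2,8)
Fill (2+1,7+0) = (3,7)
Fill (2+1,7+1) = (3,8)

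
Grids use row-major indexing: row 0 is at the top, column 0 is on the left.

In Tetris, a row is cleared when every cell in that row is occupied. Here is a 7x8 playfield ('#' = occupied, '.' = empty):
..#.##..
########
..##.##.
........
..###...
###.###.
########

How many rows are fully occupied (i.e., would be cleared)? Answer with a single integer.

Check each row:
  row 0: 5 empty cells -> not full
  row 1: 0 empty cells -> FULL (clear)
  row 2: 4 empty cells -> not full
  row 3: 8 empty cells -> not full
  row 4: 5 empty cells -> not full
  row 5: 2 empty cells -> not full
  row 6: 0 empty cells -> FULL (clear)
Total rows cleared: 2

Answer: 2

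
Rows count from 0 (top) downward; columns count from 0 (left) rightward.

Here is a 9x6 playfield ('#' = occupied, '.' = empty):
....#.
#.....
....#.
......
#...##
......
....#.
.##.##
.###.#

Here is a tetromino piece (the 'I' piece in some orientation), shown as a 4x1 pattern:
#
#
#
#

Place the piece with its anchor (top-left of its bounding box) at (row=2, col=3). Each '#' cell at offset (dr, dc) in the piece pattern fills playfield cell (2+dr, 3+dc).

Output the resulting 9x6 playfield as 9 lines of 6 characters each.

Answer: ....#.
#.....
...##.
...#..
#..###
...#..
....#.
.##.##
.###.#

Derivation:
Fill (2+0,3+0) = (2,3)
Fill (2+1,3+0) = (3,3)
Fill (2+2,3+0) = (4,3)
Fill (2+3,3+0) = (5,3)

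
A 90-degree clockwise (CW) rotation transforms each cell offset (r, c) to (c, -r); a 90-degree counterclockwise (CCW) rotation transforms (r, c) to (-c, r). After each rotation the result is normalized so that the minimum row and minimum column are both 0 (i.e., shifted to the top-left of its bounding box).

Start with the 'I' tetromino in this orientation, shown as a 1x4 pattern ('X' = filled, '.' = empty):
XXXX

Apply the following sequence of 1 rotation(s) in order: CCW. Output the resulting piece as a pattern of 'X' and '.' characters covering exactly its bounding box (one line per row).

Answer: X
X
X
X

Derivation:
Start:
XXXX
After rotation 1 (CCW):
X
X
X
X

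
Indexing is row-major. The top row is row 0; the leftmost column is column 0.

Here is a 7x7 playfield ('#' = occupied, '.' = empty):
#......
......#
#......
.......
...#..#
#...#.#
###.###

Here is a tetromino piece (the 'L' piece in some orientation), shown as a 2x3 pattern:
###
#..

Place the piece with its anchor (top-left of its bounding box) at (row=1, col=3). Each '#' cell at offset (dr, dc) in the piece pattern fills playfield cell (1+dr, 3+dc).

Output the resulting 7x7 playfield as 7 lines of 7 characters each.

Fill (1+0,3+0) = (1,3)
Fill (1+0,3+1) = (1,4)
Fill (1+0,3+2) = (1,5)
Fill (1+1,3+0) = (2,3)

Answer: #......
...####
#..#...
.......
...#..#
#...#.#
###.###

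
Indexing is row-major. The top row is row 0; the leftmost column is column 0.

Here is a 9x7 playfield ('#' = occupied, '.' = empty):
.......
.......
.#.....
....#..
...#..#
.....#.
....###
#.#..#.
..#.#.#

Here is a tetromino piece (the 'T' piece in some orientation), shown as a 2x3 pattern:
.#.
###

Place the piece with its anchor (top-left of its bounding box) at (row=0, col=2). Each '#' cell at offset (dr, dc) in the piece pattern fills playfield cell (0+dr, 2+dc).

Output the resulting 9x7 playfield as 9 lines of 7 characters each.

Fill (0+0,2+1) = (0,3)
Fill (0+1,2+0) = (1,2)
Fill (0+1,2+1) = (1,3)
Fill (0+1,2+2) = (1,4)

Answer: ...#...
..###..
.#.....
....#..
...#..#
.....#.
....###
#.#..#.
..#.#.#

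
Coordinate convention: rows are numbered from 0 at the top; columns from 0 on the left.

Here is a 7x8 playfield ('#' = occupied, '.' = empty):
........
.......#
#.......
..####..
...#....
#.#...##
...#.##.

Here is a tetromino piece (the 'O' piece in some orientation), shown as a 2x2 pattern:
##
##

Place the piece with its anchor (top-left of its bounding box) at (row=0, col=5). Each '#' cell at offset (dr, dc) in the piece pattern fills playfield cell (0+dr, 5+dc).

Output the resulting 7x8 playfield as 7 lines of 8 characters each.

Answer: .....##.
.....###
#.......
..####..
...#....
#.#...##
...#.##.

Derivation:
Fill (0+0,5+0) = (0,5)
Fill (0+0,5+1) = (0,6)
Fill (0+1,5+0) = (1,5)
Fill (0+1,5+1) = (1,6)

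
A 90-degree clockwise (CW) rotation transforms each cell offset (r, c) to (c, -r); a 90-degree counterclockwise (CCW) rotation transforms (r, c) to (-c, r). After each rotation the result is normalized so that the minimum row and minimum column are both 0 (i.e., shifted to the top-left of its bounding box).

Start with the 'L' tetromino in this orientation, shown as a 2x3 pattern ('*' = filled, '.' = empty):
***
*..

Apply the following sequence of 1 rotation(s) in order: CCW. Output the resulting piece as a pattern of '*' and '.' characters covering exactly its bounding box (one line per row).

Answer: *.
*.
**

Derivation:
Start:
***
*..
After rotation 1 (CCW):
*.
*.
**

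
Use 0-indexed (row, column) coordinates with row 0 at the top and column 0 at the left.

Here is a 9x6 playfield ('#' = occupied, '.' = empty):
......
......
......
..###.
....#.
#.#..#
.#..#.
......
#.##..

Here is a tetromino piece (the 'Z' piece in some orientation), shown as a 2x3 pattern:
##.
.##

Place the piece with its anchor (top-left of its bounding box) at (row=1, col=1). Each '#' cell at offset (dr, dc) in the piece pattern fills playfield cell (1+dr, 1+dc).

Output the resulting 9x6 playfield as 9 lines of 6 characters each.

Fill (1+0,1+0) = (1,1)
Fill (1+0,1+1) = (1,2)
Fill (1+1,1+1) = (2,2)
Fill (1+1,1+2) = (2,3)

Answer: ......
.##...
..##..
..###.
....#.
#.#..#
.#..#.
......
#.##..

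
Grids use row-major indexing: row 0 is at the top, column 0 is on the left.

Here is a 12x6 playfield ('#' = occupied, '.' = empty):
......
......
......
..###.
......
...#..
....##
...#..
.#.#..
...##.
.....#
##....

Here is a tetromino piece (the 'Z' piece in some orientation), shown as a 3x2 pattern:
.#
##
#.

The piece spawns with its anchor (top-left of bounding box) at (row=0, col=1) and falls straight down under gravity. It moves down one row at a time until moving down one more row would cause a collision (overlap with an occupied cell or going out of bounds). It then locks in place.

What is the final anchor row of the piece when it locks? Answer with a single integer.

Spawn at (row=0, col=1). Try each row:
  row 0: fits
  row 1: fits
  row 2: blocked -> lock at row 1

Answer: 1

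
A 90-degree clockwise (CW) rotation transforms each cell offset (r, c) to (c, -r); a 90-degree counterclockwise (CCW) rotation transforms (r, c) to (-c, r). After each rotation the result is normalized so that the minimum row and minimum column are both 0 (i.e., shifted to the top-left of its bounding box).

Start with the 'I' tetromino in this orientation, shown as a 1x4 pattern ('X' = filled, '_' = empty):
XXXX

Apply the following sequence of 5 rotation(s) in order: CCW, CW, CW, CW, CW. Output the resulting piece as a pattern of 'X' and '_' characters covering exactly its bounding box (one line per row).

Start:
XXXX
After rotation 1 (CCW):
X
X
X
X
After rotation 2 (CW):
XXXX
After rotation 3 (CW):
X
X
X
X
After rotation 4 (CW):
XXXX
After rotation 5 (CW):
X
X
X
X

Answer: X
X
X
X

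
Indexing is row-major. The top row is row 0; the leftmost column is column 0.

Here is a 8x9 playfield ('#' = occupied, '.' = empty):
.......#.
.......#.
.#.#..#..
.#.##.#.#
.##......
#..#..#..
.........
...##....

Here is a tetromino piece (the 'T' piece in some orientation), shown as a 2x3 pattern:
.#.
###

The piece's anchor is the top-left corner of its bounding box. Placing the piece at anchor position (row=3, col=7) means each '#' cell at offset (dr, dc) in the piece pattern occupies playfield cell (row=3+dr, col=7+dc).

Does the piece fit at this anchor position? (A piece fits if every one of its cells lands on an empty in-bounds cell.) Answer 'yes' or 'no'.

Check each piece cell at anchor (3, 7):
  offset (0,1) -> (3,8): occupied ('#') -> FAIL
  offset (1,0) -> (4,7): empty -> OK
  offset (1,1) -> (4,8): empty -> OK
  offset (1,2) -> (4,9): out of bounds -> FAIL
All cells valid: no

Answer: no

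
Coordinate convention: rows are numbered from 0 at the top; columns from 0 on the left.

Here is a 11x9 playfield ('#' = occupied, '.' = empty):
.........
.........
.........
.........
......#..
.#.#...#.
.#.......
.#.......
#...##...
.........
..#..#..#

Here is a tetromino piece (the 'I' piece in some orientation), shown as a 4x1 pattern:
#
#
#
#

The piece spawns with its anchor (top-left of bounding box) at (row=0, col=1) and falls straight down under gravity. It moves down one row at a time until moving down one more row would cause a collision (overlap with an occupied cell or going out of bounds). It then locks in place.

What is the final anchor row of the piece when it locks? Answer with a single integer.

Answer: 1

Derivation:
Spawn at (row=0, col=1). Try each row:
  row 0: fits
  row 1: fits
  row 2: blocked -> lock at row 1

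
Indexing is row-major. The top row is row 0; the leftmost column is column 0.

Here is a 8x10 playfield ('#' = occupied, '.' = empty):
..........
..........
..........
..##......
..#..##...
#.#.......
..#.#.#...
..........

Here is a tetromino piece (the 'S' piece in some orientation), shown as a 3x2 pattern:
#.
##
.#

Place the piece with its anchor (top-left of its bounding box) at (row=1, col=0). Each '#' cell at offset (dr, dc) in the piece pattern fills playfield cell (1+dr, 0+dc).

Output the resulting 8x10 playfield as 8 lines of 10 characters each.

Fill (1+0,0+0) = (1,0)
Fill (1+1,0+0) = (2,0)
Fill (1+1,0+1) = (2,1)
Fill (1+2,0+1) = (3,1)

Answer: ..........
#.........
##........
.###......
..#..##...
#.#.......
..#.#.#...
..........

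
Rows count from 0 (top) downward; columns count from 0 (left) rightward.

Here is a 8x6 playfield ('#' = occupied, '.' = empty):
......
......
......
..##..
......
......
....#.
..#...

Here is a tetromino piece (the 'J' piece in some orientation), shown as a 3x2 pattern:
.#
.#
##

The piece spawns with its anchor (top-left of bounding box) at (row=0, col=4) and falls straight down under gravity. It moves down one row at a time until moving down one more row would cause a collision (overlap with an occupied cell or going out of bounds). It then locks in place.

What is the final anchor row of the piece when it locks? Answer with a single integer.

Answer: 3

Derivation:
Spawn at (row=0, col=4). Try each row:
  row 0: fits
  row 1: fits
  row 2: fits
  row 3: fits
  row 4: blocked -> lock at row 3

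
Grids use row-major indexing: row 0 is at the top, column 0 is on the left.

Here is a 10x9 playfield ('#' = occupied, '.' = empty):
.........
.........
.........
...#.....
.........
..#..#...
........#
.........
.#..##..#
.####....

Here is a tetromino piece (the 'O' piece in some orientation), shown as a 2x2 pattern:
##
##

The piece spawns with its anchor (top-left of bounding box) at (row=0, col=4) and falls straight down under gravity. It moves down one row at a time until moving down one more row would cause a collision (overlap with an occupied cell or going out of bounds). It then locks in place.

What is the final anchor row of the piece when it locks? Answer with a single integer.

Answer: 3

Derivation:
Spawn at (row=0, col=4). Try each row:
  row 0: fits
  row 1: fits
  row 2: fits
  row 3: fits
  row 4: blocked -> lock at row 3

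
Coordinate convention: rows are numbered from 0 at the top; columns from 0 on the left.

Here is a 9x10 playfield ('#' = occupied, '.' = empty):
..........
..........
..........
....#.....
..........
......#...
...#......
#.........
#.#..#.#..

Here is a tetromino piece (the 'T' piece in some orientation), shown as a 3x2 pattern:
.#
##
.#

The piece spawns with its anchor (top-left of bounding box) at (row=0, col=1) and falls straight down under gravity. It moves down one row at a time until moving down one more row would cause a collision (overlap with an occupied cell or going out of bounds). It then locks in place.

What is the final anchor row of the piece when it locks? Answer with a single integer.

Spawn at (row=0, col=1). Try each row:
  row 0: fits
  row 1: fits
  row 2: fits
  row 3: fits
  row 4: fits
  row 5: fits
  row 6: blocked -> lock at row 5

Answer: 5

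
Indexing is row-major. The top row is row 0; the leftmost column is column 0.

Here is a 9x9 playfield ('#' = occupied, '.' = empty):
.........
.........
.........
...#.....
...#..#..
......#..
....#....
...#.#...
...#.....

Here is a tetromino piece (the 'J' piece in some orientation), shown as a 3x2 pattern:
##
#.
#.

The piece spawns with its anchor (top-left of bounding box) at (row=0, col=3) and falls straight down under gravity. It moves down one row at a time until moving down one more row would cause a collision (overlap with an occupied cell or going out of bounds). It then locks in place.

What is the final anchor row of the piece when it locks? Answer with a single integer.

Answer: 0

Derivation:
Spawn at (row=0, col=3). Try each row:
  row 0: fits
  row 1: blocked -> lock at row 0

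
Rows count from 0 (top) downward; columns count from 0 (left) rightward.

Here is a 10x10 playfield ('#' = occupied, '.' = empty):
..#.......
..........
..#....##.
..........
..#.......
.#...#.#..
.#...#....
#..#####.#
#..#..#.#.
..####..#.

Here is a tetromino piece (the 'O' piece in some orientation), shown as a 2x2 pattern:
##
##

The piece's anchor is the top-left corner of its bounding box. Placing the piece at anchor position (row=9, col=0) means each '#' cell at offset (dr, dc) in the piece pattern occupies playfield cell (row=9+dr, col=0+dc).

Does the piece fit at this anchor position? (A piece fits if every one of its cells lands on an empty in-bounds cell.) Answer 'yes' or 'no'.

Check each piece cell at anchor (9, 0):
  offset (0,0) -> (9,0): empty -> OK
  offset (0,1) -> (9,1): empty -> OK
  offset (1,0) -> (10,0): out of bounds -> FAIL
  offset (1,1) -> (10,1): out of bounds -> FAIL
All cells valid: no

Answer: no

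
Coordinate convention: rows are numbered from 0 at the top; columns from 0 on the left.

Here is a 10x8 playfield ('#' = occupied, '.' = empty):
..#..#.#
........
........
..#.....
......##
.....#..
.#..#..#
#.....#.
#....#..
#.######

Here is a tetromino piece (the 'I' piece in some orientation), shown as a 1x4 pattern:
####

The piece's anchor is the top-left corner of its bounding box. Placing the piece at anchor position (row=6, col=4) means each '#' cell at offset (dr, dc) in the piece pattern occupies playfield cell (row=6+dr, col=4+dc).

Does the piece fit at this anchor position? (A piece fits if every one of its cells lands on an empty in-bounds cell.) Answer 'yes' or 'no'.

Answer: no

Derivation:
Check each piece cell at anchor (6, 4):
  offset (0,0) -> (6,4): occupied ('#') -> FAIL
  offset (0,1) -> (6,5): empty -> OK
  offset (0,2) -> (6,6): empty -> OK
  offset (0,3) -> (6,7): occupied ('#') -> FAIL
All cells valid: no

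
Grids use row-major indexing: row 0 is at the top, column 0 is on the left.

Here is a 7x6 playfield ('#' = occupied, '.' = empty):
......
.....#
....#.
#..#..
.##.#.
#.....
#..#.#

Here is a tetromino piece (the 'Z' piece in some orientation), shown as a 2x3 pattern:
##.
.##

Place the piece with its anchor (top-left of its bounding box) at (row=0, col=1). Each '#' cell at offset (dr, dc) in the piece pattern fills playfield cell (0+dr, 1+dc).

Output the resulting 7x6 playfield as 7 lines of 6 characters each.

Fill (0+0,1+0) = (0,1)
Fill (0+0,1+1) = (0,2)
Fill (0+1,1+1) = (1,2)
Fill (0+1,1+2) = (1,3)

Answer: .##...
..##.#
....#.
#..#..
.##.#.
#.....
#..#.#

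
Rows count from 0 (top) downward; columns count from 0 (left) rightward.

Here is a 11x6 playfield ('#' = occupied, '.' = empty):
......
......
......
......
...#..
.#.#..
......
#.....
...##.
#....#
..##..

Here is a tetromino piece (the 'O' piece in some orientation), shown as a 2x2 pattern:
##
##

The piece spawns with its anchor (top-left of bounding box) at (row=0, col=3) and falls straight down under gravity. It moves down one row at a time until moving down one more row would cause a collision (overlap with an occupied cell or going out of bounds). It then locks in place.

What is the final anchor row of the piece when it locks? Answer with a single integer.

Answer: 2

Derivation:
Spawn at (row=0, col=3). Try each row:
  row 0: fits
  row 1: fits
  row 2: fits
  row 3: blocked -> lock at row 2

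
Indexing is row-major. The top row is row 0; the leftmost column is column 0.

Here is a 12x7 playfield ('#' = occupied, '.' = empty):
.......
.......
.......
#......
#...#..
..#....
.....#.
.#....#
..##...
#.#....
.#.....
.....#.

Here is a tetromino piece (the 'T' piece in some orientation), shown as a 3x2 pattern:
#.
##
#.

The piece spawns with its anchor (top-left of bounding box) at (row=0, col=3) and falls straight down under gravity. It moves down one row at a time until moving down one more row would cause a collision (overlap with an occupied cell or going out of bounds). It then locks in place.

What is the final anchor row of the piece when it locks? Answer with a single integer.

Answer: 2

Derivation:
Spawn at (row=0, col=3). Try each row:
  row 0: fits
  row 1: fits
  row 2: fits
  row 3: blocked -> lock at row 2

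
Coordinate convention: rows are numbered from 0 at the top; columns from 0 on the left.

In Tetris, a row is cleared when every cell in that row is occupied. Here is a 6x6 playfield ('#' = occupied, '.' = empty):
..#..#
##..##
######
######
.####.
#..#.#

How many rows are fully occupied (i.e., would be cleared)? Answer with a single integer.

Answer: 2

Derivation:
Check each row:
  row 0: 4 empty cells -> not full
  row 1: 2 empty cells -> not full
  row 2: 0 empty cells -> FULL (clear)
  row 3: 0 empty cells -> FULL (clear)
  row 4: 2 empty cells -> not full
  row 5: 3 empty cells -> not full
Total rows cleared: 2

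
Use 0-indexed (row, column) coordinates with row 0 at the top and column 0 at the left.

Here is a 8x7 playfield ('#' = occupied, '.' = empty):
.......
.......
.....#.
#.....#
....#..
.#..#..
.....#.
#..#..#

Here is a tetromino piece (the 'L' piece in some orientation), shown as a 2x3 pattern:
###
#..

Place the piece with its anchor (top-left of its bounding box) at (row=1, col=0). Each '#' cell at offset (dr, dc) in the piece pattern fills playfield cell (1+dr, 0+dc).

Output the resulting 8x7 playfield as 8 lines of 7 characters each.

Fill (1+0,0+0) = (1,0)
Fill (1+0,0+1) = (1,1)
Fill (1+0,0+2) = (1,2)
Fill (1+1,0+0) = (2,0)

Answer: .......
###....
#....#.
#.....#
....#..
.#..#..
.....#.
#..#..#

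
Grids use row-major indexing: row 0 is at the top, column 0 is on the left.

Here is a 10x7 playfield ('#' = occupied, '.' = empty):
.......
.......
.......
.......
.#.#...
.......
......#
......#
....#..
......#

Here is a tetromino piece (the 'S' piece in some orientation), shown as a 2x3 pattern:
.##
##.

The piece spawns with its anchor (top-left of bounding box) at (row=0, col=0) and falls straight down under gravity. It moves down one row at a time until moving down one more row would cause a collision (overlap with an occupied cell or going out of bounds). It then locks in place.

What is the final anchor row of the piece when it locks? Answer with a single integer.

Spawn at (row=0, col=0). Try each row:
  row 0: fits
  row 1: fits
  row 2: fits
  row 3: blocked -> lock at row 2

Answer: 2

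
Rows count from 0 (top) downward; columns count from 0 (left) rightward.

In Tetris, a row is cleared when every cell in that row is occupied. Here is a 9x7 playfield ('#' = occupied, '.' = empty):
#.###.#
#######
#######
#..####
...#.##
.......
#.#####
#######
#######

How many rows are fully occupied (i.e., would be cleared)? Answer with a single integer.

Check each row:
  row 0: 2 empty cells -> not full
  row 1: 0 empty cells -> FULL (clear)
  row 2: 0 empty cells -> FULL (clear)
  row 3: 2 empty cells -> not full
  row 4: 4 empty cells -> not full
  row 5: 7 empty cells -> not full
  row 6: 1 empty cell -> not full
  row 7: 0 empty cells -> FULL (clear)
  row 8: 0 empty cells -> FULL (clear)
Total rows cleared: 4

Answer: 4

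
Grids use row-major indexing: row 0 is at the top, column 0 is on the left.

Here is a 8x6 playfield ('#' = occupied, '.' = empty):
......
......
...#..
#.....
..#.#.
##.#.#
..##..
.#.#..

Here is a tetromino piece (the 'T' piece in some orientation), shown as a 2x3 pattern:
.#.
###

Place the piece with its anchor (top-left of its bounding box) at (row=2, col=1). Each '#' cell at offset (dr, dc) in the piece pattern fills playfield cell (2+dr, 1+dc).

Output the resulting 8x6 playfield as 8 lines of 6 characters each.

Answer: ......
......
..##..
####..
..#.#.
##.#.#
..##..
.#.#..

Derivation:
Fill (2+0,1+1) = (2,2)
Fill (2+1,1+0) = (3,1)
Fill (2+1,1+1) = (3,2)
Fill (2+1,1+2) = (3,3)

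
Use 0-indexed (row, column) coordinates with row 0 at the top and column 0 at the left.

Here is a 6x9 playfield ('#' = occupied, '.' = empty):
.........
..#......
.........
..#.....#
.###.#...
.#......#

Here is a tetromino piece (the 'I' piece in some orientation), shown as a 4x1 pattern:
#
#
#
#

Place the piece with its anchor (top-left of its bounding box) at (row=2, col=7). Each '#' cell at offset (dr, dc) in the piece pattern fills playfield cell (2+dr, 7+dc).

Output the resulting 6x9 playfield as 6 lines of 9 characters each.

Fill (2+0,7+0) = (2,7)
Fill (2+1,7+0) = (3,7)
Fill (2+2,7+0) = (4,7)
Fill (2+3,7+0) = (5,7)

Answer: .........
..#......
.......#.
..#....##
.###.#.#.
.#.....##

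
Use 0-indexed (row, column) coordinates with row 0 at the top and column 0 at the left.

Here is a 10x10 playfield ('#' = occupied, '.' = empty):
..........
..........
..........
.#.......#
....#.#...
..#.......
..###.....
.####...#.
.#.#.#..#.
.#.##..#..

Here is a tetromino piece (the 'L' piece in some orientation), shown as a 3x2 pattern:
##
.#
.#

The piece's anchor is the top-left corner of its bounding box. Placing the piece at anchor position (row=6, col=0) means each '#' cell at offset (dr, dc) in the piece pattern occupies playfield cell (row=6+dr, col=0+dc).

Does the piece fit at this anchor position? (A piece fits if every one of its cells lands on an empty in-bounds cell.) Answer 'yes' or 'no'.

Answer: no

Derivation:
Check each piece cell at anchor (6, 0):
  offset (0,0) -> (6,0): empty -> OK
  offset (0,1) -> (6,1): empty -> OK
  offset (1,1) -> (7,1): occupied ('#') -> FAIL
  offset (2,1) -> (8,1): occupied ('#') -> FAIL
All cells valid: no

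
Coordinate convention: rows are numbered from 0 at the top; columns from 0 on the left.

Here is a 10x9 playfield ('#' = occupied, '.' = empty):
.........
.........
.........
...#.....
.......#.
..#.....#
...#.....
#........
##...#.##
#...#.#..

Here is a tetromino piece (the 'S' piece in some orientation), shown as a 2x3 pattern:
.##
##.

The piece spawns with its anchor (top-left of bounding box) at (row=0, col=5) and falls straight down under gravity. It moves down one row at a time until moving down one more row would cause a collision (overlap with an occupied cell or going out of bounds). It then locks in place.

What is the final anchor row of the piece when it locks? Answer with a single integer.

Spawn at (row=0, col=5). Try each row:
  row 0: fits
  row 1: fits
  row 2: fits
  row 3: fits
  row 4: blocked -> lock at row 3

Answer: 3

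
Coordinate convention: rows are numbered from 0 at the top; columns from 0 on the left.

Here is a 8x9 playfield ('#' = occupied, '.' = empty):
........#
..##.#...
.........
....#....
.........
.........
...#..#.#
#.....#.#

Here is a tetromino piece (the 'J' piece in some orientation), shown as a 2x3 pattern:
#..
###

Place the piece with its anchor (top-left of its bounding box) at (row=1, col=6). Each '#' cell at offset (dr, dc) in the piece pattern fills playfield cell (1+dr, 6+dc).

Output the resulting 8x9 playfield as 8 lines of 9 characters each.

Answer: ........#
..##.##..
......###
....#....
.........
.........
...#..#.#
#.....#.#

Derivation:
Fill (1+0,6+0) = (1,6)
Fill (1+1,6+0) = (2,6)
Fill (1+1,6+1) = (2,7)
Fill (1+1,6+2) = (2,8)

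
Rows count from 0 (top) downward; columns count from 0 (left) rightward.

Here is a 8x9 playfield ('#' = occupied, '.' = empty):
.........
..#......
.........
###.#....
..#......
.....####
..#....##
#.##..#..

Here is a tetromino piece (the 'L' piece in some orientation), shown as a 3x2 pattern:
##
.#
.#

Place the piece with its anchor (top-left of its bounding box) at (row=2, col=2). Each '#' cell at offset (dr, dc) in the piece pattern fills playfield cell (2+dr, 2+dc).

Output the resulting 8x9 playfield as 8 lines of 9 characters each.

Answer: .........
..#......
..##.....
#####....
..##.....
.....####
..#....##
#.##..#..

Derivation:
Fill (2+0,2+0) = (2,2)
Fill (2+0,2+1) = (2,3)
Fill (2+1,2+1) = (3,3)
Fill (2+2,2+1) = (4,3)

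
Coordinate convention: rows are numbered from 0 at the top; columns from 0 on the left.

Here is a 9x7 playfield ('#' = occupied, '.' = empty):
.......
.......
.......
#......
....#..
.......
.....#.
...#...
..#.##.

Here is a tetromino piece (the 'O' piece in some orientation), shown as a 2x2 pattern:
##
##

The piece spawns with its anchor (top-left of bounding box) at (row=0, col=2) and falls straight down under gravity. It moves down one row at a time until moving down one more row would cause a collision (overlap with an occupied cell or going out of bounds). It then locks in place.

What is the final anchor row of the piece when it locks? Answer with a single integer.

Spawn at (row=0, col=2). Try each row:
  row 0: fits
  row 1: fits
  row 2: fits
  row 3: fits
  row 4: fits
  row 5: fits
  row 6: blocked -> lock at row 5

Answer: 5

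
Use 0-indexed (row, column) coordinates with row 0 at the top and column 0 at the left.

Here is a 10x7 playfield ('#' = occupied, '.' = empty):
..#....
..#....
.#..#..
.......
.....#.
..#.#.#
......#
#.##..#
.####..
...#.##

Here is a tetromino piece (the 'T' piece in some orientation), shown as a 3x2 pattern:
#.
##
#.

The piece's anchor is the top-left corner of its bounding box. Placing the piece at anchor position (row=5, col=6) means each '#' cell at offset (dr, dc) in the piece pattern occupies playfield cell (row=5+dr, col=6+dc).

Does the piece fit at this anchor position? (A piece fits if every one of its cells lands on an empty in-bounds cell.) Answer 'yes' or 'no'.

Check each piece cell at anchor (5, 6):
  offset (0,0) -> (5,6): occupied ('#') -> FAIL
  offset (1,0) -> (6,6): occupied ('#') -> FAIL
  offset (1,1) -> (6,7): out of bounds -> FAIL
  offset (2,0) -> (7,6): occupied ('#') -> FAIL
All cells valid: no

Answer: no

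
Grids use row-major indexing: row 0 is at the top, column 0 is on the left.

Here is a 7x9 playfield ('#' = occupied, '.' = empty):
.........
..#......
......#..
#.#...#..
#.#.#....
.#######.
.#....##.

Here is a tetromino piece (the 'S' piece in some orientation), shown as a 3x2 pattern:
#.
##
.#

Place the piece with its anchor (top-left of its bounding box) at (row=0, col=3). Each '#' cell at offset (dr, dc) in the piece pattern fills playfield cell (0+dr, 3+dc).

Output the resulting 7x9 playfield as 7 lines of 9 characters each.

Answer: ...#.....
..###....
....#.#..
#.#...#..
#.#.#....
.#######.
.#....##.

Derivation:
Fill (0+0,3+0) = (0,3)
Fill (0+1,3+0) = (1,3)
Fill (0+1,3+1) = (1,4)
Fill (0+2,3+1) = (2,4)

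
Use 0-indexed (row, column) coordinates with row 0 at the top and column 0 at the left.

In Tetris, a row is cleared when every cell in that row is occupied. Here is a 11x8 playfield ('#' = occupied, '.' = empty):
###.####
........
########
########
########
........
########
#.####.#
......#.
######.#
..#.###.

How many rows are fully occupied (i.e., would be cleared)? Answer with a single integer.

Answer: 4

Derivation:
Check each row:
  row 0: 1 empty cell -> not full
  row 1: 8 empty cells -> not full
  row 2: 0 empty cells -> FULL (clear)
  row 3: 0 empty cells -> FULL (clear)
  row 4: 0 empty cells -> FULL (clear)
  row 5: 8 empty cells -> not full
  row 6: 0 empty cells -> FULL (clear)
  row 7: 2 empty cells -> not full
  row 8: 7 empty cells -> not full
  row 9: 1 empty cell -> not full
  row 10: 4 empty cells -> not full
Total rows cleared: 4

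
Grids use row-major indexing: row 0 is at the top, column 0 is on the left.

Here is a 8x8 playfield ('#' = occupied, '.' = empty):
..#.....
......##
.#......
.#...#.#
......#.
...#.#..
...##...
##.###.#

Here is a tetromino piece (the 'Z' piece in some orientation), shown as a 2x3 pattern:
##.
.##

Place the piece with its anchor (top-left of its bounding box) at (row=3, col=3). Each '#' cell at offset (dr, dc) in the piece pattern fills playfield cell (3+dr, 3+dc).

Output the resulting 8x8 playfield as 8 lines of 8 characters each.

Fill (3+0,3+0) = (3,3)
Fill (3+0,3+1) = (3,4)
Fill (3+1,3+1) = (4,4)
Fill (3+1,3+2) = (4,5)

Answer: ..#.....
......##
.#......
.#.###.#
....###.
...#.#..
...##...
##.###.#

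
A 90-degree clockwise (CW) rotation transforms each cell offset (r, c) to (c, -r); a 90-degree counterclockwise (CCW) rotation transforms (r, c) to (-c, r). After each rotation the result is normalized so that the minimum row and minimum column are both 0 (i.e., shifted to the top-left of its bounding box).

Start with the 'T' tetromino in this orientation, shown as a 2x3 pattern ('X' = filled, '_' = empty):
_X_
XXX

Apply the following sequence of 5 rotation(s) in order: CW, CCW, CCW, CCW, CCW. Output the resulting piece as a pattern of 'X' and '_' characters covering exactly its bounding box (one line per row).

Answer: X_
XX
X_

Derivation:
Start:
_X_
XXX
After rotation 1 (CW):
X_
XX
X_
After rotation 2 (CCW):
_X_
XXX
After rotation 3 (CCW):
_X
XX
_X
After rotation 4 (CCW):
XXX
_X_
After rotation 5 (CCW):
X_
XX
X_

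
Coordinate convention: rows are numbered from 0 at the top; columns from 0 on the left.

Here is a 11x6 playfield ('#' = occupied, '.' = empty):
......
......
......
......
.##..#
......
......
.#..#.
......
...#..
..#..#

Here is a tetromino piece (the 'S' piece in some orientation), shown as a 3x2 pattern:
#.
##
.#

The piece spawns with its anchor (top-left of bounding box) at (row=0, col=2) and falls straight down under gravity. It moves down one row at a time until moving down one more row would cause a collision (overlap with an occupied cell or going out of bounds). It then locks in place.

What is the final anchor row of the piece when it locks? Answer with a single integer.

Spawn at (row=0, col=2). Try each row:
  row 0: fits
  row 1: fits
  row 2: fits
  row 3: blocked -> lock at row 2

Answer: 2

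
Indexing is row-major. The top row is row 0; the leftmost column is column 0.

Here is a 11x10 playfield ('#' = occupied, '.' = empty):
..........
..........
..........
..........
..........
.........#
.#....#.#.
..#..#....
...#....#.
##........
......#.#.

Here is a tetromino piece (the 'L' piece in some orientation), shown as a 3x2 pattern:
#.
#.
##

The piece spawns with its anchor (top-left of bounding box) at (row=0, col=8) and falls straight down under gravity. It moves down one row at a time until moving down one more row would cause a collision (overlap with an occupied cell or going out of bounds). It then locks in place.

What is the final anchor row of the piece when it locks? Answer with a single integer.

Spawn at (row=0, col=8). Try each row:
  row 0: fits
  row 1: fits
  row 2: fits
  row 3: blocked -> lock at row 2

Answer: 2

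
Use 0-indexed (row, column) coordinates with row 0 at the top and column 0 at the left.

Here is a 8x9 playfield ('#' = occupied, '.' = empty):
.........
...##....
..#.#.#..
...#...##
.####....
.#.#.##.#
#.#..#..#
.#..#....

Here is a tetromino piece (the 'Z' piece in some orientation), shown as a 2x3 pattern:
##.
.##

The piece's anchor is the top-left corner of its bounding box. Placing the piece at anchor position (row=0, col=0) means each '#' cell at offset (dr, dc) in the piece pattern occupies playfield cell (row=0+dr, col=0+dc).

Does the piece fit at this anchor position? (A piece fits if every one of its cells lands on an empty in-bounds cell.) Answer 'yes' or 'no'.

Check each piece cell at anchor (0, 0):
  offset (0,0) -> (0,0): empty -> OK
  offset (0,1) -> (0,1): empty -> OK
  offset (1,1) -> (1,1): empty -> OK
  offset (1,2) -> (1,2): empty -> OK
All cells valid: yes

Answer: yes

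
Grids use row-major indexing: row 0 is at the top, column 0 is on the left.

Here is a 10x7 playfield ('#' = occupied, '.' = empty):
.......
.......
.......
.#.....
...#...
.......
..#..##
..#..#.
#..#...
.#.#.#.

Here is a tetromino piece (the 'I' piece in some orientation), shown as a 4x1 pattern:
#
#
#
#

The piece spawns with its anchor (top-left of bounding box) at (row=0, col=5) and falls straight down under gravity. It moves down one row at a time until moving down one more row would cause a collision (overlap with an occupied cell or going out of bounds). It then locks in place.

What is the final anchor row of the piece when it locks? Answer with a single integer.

Spawn at (row=0, col=5). Try each row:
  row 0: fits
  row 1: fits
  row 2: fits
  row 3: blocked -> lock at row 2

Answer: 2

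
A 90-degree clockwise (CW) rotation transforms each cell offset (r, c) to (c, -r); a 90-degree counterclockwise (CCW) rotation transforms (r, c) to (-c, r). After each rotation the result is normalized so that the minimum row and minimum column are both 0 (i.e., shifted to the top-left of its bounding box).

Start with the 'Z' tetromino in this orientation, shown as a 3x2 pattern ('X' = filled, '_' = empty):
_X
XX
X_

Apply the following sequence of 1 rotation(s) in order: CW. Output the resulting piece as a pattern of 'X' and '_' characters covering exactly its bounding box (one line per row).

Start:
_X
XX
X_
After rotation 1 (CW):
XX_
_XX

Answer: XX_
_XX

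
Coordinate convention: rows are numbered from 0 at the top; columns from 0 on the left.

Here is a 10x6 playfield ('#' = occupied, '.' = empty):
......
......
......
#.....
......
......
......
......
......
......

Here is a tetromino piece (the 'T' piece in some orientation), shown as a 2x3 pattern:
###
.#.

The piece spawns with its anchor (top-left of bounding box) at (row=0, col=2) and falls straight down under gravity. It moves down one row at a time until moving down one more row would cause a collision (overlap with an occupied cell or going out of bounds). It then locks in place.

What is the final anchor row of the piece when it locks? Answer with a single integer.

Spawn at (row=0, col=2). Try each row:
  row 0: fits
  row 1: fits
  row 2: fits
  row 3: fits
  row 4: fits
  row 5: fits
  row 6: fits
  row 7: fits
  row 8: fits
  row 9: blocked -> lock at row 8

Answer: 8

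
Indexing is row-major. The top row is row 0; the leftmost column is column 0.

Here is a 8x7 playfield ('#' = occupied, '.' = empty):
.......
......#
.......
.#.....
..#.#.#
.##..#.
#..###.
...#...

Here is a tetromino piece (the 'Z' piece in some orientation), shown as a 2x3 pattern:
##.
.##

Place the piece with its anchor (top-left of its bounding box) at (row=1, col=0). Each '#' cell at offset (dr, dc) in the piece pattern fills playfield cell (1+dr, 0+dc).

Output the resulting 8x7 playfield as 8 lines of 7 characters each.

Fill (1+0,0+0) = (1,0)
Fill (1+0,0+1) = (1,1)
Fill (1+1,0+1) = (2,1)
Fill (1+1,0+2) = (2,2)

Answer: .......
##....#
.##....
.#.....
..#.#.#
.##..#.
#..###.
...#...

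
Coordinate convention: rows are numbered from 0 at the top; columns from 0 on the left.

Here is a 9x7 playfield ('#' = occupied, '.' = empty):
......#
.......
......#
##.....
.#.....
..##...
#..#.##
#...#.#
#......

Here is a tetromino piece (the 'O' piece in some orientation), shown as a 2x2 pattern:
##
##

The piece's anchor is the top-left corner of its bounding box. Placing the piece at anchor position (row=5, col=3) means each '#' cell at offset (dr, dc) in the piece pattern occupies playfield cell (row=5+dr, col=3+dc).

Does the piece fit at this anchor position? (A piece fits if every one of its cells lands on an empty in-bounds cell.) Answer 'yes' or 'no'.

Answer: no

Derivation:
Check each piece cell at anchor (5, 3):
  offset (0,0) -> (5,3): occupied ('#') -> FAIL
  offset (0,1) -> (5,4): empty -> OK
  offset (1,0) -> (6,3): occupied ('#') -> FAIL
  offset (1,1) -> (6,4): empty -> OK
All cells valid: no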